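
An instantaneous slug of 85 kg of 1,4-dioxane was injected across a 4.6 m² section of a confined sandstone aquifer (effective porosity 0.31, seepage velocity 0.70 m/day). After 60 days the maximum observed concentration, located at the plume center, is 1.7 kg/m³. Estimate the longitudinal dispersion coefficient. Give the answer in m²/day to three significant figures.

At the plume center C_max = M/(n_e·A·√(4πDt)), so D = M²/(4πt·(n_e·A·C_max)²).
n_e·A·C_max = 0.31 × 4.6 × 1.7 = 2.424 kg/m.
D = 85²/(4π × 60 × 2.424²) = 1.63 m²/day.

1.63 m²/day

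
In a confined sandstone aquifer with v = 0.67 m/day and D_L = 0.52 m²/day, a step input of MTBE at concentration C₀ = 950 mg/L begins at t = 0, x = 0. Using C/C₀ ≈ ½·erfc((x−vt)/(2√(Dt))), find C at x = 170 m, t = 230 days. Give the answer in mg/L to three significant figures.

144 mg/L

For a continuous step input, C/C₀ ≈ ½·erfc((x−vt)/(2√(Dt))).
vt = 0.67 × 230 = 154.1 m and 2√(Dt) = 2√(0.52 × 230) = 21.87 m.
Argument (x−vt)/(2√(Dt)) = (170 − 154.1)/21.87 = 0.7270; ½·erfc(0.7270) = 0.1519.
C = 950 × 0.1519 = 144 mg/L.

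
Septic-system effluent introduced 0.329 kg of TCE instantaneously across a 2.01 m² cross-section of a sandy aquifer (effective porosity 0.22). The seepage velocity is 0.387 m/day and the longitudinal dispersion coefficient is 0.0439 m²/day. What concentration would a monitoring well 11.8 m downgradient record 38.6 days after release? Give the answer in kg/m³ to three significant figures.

0.0377 kg/m³

For an instantaneous plane source, C(x,t) = M/(n_e·A·√(4πDt)) · exp(−(x−vt)²/(4Dt)), with n_e·A the pore (flow) area.
Plume center vt = 0.387 × 38.6 = 14.9382 m, so the well at 11.8 m is 3.1382 m upgradient of the peak.
√(4πDt) = 4.615 m, giving peak height M/(n_e·A·√(4πDt)) = 0.329/(0.22 × 2.01 × 4.615) = 0.1612 kg/m³.
(x−vt)²/(4Dt) = (-3.1382)²/(4 × 0.0439 × 38.6) = 1.453; exp(−1.453) = 0.2339.
C = 0.1612 × 0.2339 = 0.0377 kg/m³.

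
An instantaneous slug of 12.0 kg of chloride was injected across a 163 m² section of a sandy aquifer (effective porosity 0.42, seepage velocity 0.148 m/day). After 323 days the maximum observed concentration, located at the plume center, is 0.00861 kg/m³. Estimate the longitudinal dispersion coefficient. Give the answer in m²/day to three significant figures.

At the plume center C_max = M/(n_e·A·√(4πDt)), so D = M²/(4πt·(n_e·A·C_max)²).
n_e·A·C_max = 0.42 × 163 × 0.00861 = 0.5894 kg/m.
D = 12.0²/(4π × 323 × 0.5894²) = 0.102 m²/day.

0.102 m²/day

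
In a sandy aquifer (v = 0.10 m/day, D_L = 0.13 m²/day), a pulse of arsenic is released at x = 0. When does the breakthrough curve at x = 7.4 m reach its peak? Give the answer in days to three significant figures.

For the 1D instantaneous-source solution, setting ∂C/∂t = 0 at fixed x gives v²t² + 2Dt − x² = 0, so t = (√(D² + v²x²) − D)/v².
√(D² + v²x²) = √(0.13² + 0.10² × 7.4²) = 0.7513; v² = 0.01.
t = (0.7513 − 0.13)/0.01 = 62.1 days (vs. the pure-advection estimate x/v = 74.0 d).

62.1 days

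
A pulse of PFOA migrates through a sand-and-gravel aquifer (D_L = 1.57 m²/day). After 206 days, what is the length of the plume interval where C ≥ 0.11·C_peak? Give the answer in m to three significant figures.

107 m

The plume is Gaussian with σ = √(2Dt) = √(2 × 1.57 × 206) = 25.43 m.
C/C_peak = exp(−Δx²/(2σ²)) = 0.11 ⇒ Δx = σ·√(−2 ln 0.11) = 25.43 × 2.101 = 53.43 m.
Width = 2Δx = 107 m.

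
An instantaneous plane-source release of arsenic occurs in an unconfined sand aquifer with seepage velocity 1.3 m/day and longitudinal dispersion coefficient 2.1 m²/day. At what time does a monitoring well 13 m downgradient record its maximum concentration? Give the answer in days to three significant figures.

For the 1D instantaneous-source solution, setting ∂C/∂t = 0 at fixed x gives v²t² + 2Dt − x² = 0, so t = (√(D² + v²x²) − D)/v².
√(D² + v²x²) = √(2.1² + 1.3² × 13²) = 17.03; v² = 1.69.
t = (17.03 − 2.1)/1.69 = 8.83 days (vs. the pure-advection estimate x/v = 10.0 d).

8.83 days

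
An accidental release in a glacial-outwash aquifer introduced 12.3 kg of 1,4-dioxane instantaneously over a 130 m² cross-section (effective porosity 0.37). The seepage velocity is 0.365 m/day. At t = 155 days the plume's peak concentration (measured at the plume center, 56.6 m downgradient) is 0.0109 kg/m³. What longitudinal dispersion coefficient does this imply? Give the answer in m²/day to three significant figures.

At the plume center C_max = M/(n_e·A·√(4πDt)), so D = M²/(4πt·(n_e·A·C_max)²).
n_e·A·C_max = 0.37 × 130 × 0.0109 = 0.5243 kg/m.
D = 12.3²/(4π × 155 × 0.5243²) = 0.283 m²/day.

0.283 m²/day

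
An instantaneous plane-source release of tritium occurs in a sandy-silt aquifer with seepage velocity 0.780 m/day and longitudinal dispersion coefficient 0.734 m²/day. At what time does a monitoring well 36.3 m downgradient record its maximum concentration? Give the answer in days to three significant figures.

45.3 days

For the 1D instantaneous-source solution, setting ∂C/∂t = 0 at fixed x gives v²t² + 2Dt − x² = 0, so t = (√(D² + v²x²) − D)/v².
√(D² + v²x²) = √(0.734² + 0.780² × 36.3²) = 28.32; v² = 0.6084.
t = (28.32 − 0.734)/0.6084 = 45.3 days (vs. the pure-advection estimate x/v = 46.5 d).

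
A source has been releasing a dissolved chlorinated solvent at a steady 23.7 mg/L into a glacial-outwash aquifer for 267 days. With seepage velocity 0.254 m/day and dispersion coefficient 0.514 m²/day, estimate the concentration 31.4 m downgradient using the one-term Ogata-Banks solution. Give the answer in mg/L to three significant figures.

For a continuous step input, C/C₀ ≈ ½·erfc((x−vt)/(2√(Dt))).
vt = 0.254 × 267 = 67.818 m and 2√(Dt) = 2√(0.514 × 267) = 23.43 m.
Argument (x−vt)/(2√(Dt)) = (31.4 − 67.818)/23.43 = -1.554; ½·erfc(-1.554) = 0.9860.
C = 23.7 × 0.9860 = 23.4 mg/L.

23.4 mg/L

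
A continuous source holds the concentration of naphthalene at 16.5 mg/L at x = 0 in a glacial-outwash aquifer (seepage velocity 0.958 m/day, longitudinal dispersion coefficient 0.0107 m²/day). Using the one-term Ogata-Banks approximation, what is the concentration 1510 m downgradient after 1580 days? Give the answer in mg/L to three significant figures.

For a continuous step input, C/C₀ ≈ ½·erfc((x−vt)/(2√(Dt))).
vt = 0.958 × 1580 = 1513.64 m and 2√(Dt) = 2√(0.0107 × 1580) = 8.223 m.
Argument (x−vt)/(2√(Dt)) = (1510 − 1513.64)/8.223 = -0.4427; ½·erfc(-0.4427) = 0.7344.
C = 16.5 × 0.7344 = 12.1 mg/L.

12.1 mg/L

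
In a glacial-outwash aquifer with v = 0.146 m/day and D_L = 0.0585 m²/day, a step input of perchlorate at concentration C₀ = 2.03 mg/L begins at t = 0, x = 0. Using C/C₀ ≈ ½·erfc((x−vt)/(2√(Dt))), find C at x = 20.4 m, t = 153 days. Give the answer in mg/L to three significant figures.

1.37 mg/L

For a continuous step input, C/C₀ ≈ ½·erfc((x−vt)/(2√(Dt))).
vt = 0.146 × 153 = 22.338 m and 2√(Dt) = 2√(0.0585 × 153) = 5.983 m.
Argument (x−vt)/(2√(Dt)) = (20.4 − 22.338)/5.983 = -0.3239; ½·erfc(-0.3239) = 0.6765.
C = 2.03 × 0.6765 = 1.37 mg/L.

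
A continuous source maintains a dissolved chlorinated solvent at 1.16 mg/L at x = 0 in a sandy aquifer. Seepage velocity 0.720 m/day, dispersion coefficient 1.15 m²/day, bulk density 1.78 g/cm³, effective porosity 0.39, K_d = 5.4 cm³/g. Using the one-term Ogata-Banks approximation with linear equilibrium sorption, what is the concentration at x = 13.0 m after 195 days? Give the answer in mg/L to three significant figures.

0.0417 mg/L

Retardation factor R = 1 + ρ_b·K_d/n = 1 + 1.78 × 5.4/0.39 = 25.65.
Sorption retards both mechanisms: v_R = v/R = 0.02807 m/day, D_R = D/R = 0.04483 m²/day.
v_R·t = 0.02807 × 195 = 5.47365 m; 2√(D_R t) = 5.913 m; argument = (13.0 − 5.47365)/5.913 = 1.273.
C = C₀ × ½·erfc(1.273) = 1.16 × 0.03591 = 0.0417 mg/L.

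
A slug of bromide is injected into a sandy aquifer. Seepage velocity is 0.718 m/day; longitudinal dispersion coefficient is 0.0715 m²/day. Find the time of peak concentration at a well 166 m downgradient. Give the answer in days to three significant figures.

231 days

For the 1D instantaneous-source solution, setting ∂C/∂t = 0 at fixed x gives v²t² + 2Dt − x² = 0, so t = (√(D² + v²x²) − D)/v².
√(D² + v²x²) = √(0.0715² + 0.718² × 166²) = 119.2; v² = 0.515524.
t = (119.2 − 0.0715)/0.515524 = 231 days (vs. the pure-advection estimate x/v = 231 d).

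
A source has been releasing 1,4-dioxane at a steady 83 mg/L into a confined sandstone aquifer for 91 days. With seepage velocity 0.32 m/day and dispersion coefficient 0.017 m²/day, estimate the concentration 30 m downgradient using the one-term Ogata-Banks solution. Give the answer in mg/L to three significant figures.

25.6 mg/L

For a continuous step input, C/C₀ ≈ ½·erfc((x−vt)/(2√(Dt))).
vt = 0.32 × 91 = 29.12 m and 2√(Dt) = 2√(0.017 × 91) = 2.488 m.
Argument (x−vt)/(2√(Dt)) = (30 − 29.12)/2.488 = 0.3537; ½·erfc(0.3537) = 0.3085.
C = 83 × 0.3085 = 25.6 mg/L.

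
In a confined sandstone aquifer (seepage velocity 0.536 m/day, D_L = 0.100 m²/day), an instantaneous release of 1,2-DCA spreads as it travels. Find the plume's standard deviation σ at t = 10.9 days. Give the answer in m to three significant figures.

1.48 m

Dispersive spreading gives a Gaussian with σ² = 2Dt; advection only shifts the center.
σ = √(2 × 0.100 × 10.9) = 1.48 m.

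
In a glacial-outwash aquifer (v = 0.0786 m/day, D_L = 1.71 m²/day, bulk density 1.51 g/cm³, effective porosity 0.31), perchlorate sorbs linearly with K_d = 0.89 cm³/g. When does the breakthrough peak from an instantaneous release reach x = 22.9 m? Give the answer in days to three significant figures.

667 days

Retardation factor R = 1 + ρ_b·K_d/n = 1 + 1.51 × 0.89/0.31 = 5.335.
Sorption retards both mechanisms: v_R = v/R = 0.01473 m/day, D_R = D/R = 0.3205 m²/day.
Peak time from v_R²t² + 2D_R t − x² = 0: t = (√(D_R² + v_R²x²) − D_R)/v_R².
√(D_R² + v_R²x²) = √(0.3205² + 0.01473² × 22.9²) = 0.4653; v_R² = 0.0002170.
t = (0.4653 − 0.3205)/0.0002170 = 667 days.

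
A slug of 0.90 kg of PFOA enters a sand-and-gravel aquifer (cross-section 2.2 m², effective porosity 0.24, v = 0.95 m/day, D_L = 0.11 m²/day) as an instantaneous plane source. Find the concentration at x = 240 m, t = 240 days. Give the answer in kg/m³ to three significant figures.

For an instantaneous plane source, C(x,t) = M/(n_e·A·√(4πDt)) · exp(−(x−vt)²/(4Dt)), with n_e·A the pore (flow) area.
Plume center vt = 0.95 × 240 = 228 m, so the well at 240 m is 12 m downgradient of the peak.
√(4πDt) = 18.21 m, giving peak height M/(n_e·A·√(4πDt)) = 0.90/(0.24 × 2.2 × 18.21) = 0.09360 kg/m³.
(x−vt)²/(4Dt) = (12)²/(4 × 0.11 × 240) = 1.364; exp(−1.364) = 0.2556.
C = 0.09360 × 0.2556 = 0.0239 kg/m³.

0.0239 kg/m³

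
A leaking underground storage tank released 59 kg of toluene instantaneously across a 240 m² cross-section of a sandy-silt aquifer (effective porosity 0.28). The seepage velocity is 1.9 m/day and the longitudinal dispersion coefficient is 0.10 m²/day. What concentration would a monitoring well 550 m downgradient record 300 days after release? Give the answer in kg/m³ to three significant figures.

0.00161 kg/m³

For an instantaneous plane source, C(x,t) = M/(n_e·A·√(4πDt)) · exp(−(x−vt)²/(4Dt)), with n_e·A the pore (flow) area.
Plume center vt = 1.9 × 300 = 570 m, so the well at 550 m is 20 m upgradient of the peak.
√(4πDt) = 19.42 m, giving peak height M/(n_e·A·√(4πDt)) = 59/(0.28 × 240 × 19.42) = 0.04521 kg/m³.
(x−vt)²/(4Dt) = (-20)²/(4 × 0.10 × 300) = 3.333; exp(−3.333) = 0.03569.
C = 0.04521 × 0.03569 = 0.00161 kg/m³.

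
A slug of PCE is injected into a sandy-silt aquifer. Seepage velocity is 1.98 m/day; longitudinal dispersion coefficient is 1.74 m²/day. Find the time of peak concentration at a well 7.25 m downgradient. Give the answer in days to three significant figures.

3.24 days

For the 1D instantaneous-source solution, setting ∂C/∂t = 0 at fixed x gives v²t² + 2Dt − x² = 0, so t = (√(D² + v²x²) − D)/v².
√(D² + v²x²) = √(1.74² + 1.98² × 7.25²) = 14.46; v² = 3.9204.
t = (14.46 − 1.74)/3.9204 = 3.24 days (vs. the pure-advection estimate x/v = 3.66 d).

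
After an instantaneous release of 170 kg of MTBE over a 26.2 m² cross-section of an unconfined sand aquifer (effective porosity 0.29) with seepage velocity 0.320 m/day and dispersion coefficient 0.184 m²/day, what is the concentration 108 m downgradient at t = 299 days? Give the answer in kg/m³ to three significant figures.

For an instantaneous plane source, C(x,t) = M/(n_e·A·√(4πDt)) · exp(−(x−vt)²/(4Dt)), with n_e·A the pore (flow) area.
Plume center vt = 0.320 × 299 = 95.68 m, so the well at 108 m is 12.32 m downgradient of the peak.
√(4πDt) = 26.29 m, giving peak height M/(n_e·A·√(4πDt)) = 170/(0.29 × 26.2 × 26.29) = 0.8511 kg/m³.
(x−vt)²/(4Dt) = (12.32)²/(4 × 0.184 × 299) = 0.6897; exp(−0.6897) = 0.5017.
C = 0.8511 × 0.5017 = 0.427 kg/m³.

0.427 kg/m³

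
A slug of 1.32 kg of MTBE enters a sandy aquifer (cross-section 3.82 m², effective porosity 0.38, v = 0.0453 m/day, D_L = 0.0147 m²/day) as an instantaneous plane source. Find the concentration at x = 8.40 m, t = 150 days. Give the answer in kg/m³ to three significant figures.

0.129 kg/m³

For an instantaneous plane source, C(x,t) = M/(n_e·A·√(4πDt)) · exp(−(x−vt)²/(4Dt)), with n_e·A the pore (flow) area.
Plume center vt = 0.0453 × 150 = 6.795 m, so the well at 8.40 m is 1.605 m downgradient of the peak.
√(4πDt) = 5.264 m, giving peak height M/(n_e·A·√(4πDt)) = 1.32/(0.38 × 3.82 × 5.264) = 0.1727 kg/m³.
(x−vt)²/(4Dt) = (1.605)²/(4 × 0.0147 × 150) = 0.2921; exp(−0.2921) = 0.7467.
C = 0.1727 × 0.7467 = 0.129 kg/m³.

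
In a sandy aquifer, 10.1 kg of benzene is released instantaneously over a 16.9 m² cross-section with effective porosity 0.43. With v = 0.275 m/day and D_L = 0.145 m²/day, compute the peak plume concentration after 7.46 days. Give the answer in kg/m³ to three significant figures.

The peak of an instantaneous 1D plume sits at x = vt; there the Gaussian factor is 1 and C_max = M/(n_e·A·√(4πDt)), where n_e·A is the pore area the mass is dissolved in.
√(4πDt) = √(4π × 0.145 × 7.46) = 3.687 m, so C_max = 10.1/(0.43 × 16.9 × 3.687) = 0.377 kg/m³.

0.377 kg/m³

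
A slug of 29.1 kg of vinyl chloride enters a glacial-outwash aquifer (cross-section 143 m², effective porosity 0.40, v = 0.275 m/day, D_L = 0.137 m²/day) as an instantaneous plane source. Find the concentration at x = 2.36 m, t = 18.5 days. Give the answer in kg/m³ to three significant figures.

For an instantaneous plane source, C(x,t) = M/(n_e·A·√(4πDt)) · exp(−(x−vt)²/(4Dt)), with n_e·A the pore (flow) area.
Plume center vt = 0.275 × 18.5 = 5.0875 m, so the well at 2.36 m is 2.7275 m upgradient of the peak.
√(4πDt) = 5.644 m, giving peak height M/(n_e·A·√(4πDt)) = 29.1/(0.40 × 143 × 5.644) = 0.09014 kg/m³.
(x−vt)²/(4Dt) = (-2.7275)²/(4 × 0.137 × 18.5) = 0.7338; exp(−0.7338) = 0.4801.
C = 0.09014 × 0.4801 = 0.0433 kg/m³.

0.0433 kg/m³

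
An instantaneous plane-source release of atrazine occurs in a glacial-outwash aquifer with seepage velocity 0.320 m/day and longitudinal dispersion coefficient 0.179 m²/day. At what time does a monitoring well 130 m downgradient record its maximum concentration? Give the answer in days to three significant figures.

405 days

For the 1D instantaneous-source solution, setting ∂C/∂t = 0 at fixed x gives v²t² + 2Dt − x² = 0, so t = (√(D² + v²x²) − D)/v².
√(D² + v²x²) = √(0.179² + 0.320² × 130²) = 41.60; v² = 0.1024.
t = (41.60 − 0.179)/0.1024 = 405 days (vs. the pure-advection estimate x/v = 406 d).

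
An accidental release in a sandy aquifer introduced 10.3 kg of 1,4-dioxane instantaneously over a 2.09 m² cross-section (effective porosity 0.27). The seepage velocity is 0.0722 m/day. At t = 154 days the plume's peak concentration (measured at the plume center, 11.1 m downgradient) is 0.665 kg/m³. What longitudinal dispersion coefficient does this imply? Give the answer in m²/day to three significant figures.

0.389 m²/day

At the plume center C_max = M/(n_e·A·√(4πDt)), so D = M²/(4πt·(n_e·A·C_max)²).
n_e·A·C_max = 0.27 × 2.09 × 0.665 = 0.3753 kg/m.
D = 10.3²/(4π × 154 × 0.3753²) = 0.389 m²/day.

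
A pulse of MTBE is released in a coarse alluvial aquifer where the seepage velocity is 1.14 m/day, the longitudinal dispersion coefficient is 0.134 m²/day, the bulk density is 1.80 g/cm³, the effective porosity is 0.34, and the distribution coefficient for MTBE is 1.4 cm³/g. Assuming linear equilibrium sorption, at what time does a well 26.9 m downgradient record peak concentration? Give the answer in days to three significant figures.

Retardation factor R = 1 + ρ_b·K_d/n = 1 + 1.80 × 1.4/0.34 = 8.412.
Sorption retards both mechanisms: v_R = v/R = 0.1355 m/day, D_R = D/R = 0.01593 m²/day.
Peak time from v_R²t² + 2D_R t − x² = 0: t = (√(D_R² + v_R²x²) − D_R)/v_R².
√(D_R² + v_R²x²) = √(0.01593² + 0.1355² × 26.9²) = 3.645; v_R² = 0.01836.
t = (3.645 − 0.01593)/0.01836 = 198 days.

198 days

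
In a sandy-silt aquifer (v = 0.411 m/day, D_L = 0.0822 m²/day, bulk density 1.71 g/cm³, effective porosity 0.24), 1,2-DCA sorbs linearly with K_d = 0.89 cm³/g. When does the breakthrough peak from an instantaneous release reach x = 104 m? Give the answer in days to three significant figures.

1850 days

Retardation factor R = 1 + ρ_b·K_d/n = 1 + 1.71 × 0.89/0.24 = 7.341.
Sorption retards both mechanisms: v_R = v/R = 0.05599 m/day, D_R = D/R = 0.01120 m²/day.
Peak time from v_R²t² + 2D_R t − x² = 0: t = (√(D_R² + v_R²x²) − D_R)/v_R².
√(D_R² + v_R²x²) = √(0.01120² + 0.05599² × 104²) = 5.823; v_R² = 0.003135.
t = (5.823 − 0.01120)/0.003135 = 1850 days.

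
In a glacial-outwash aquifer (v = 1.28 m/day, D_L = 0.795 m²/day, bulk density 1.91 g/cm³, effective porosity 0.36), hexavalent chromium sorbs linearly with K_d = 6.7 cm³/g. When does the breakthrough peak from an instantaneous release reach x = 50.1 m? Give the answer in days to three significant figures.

1410 days

Retardation factor R = 1 + ρ_b·K_d/n = 1 + 1.91 × 6.7/0.36 = 36.55.
Sorption retards both mechanisms: v_R = v/R = 0.03502 m/day, D_R = D/R = 0.02175 m²/day.
Peak time from v_R²t² + 2D_R t − x² = 0: t = (√(D_R² + v_R²x²) − D_R)/v_R².
√(D_R² + v_R²x²) = √(0.02175² + 0.03502² × 50.1²) = 1.755; v_R² = 0.001226.
t = (1.755 − 0.02175)/0.001226 = 1410 days.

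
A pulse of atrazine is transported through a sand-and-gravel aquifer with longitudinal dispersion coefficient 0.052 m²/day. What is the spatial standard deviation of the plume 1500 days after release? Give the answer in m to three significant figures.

12.5 m

Dispersive spreading gives a Gaussian with σ² = 2Dt; advection only shifts the center.
σ = √(2 × 0.052 × 1500) = 12.5 m.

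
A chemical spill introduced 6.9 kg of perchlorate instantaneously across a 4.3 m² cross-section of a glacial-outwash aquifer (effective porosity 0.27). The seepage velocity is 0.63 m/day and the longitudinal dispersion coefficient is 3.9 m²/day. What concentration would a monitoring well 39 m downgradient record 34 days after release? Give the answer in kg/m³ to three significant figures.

0.0813 kg/m³

For an instantaneous plane source, C(x,t) = M/(n_e·A·√(4πDt)) · exp(−(x−vt)²/(4Dt)), with n_e·A the pore (flow) area.
Plume center vt = 0.63 × 34 = 21.42 m, so the well at 39 m is 17.58 m downgradient of the peak.
√(4πDt) = 40.82 m, giving peak height M/(n_e·A·√(4πDt)) = 6.9/(0.27 × 4.3 × 40.82) = 0.1456 kg/m³.
(x−vt)²/(4Dt) = (17.58)²/(4 × 3.9 × 34) = 0.5827; exp(−0.5827) = 0.5584.
C = 0.1456 × 0.5584 = 0.0813 kg/m³.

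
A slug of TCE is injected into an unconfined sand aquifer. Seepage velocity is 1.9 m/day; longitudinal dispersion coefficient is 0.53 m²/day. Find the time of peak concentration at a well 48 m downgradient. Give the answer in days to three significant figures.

25.1 days

For the 1D instantaneous-source solution, setting ∂C/∂t = 0 at fixed x gives v²t² + 2Dt − x² = 0, so t = (√(D² + v²x²) − D)/v².
√(D² + v²x²) = √(0.53² + 1.9² × 48²) = 91.20; v² = 3.61.
t = (91.20 − 0.53)/3.61 = 25.1 days (vs. the pure-advection estimate x/v = 25.3 d).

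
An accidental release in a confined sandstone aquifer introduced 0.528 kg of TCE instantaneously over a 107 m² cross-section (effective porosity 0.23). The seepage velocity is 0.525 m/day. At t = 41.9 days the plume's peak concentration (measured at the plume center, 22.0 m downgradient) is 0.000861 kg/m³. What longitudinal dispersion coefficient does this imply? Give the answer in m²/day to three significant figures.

At the plume center C_max = M/(n_e·A·√(4πDt)), so D = M²/(4πt·(n_e·A·C_max)²).
n_e·A·C_max = 0.23 × 107 × 0.000861 = 0.02119 kg/m.
D = 0.528²/(4π × 41.9 × 0.02119²) = 1.18 m²/day.

1.18 m²/day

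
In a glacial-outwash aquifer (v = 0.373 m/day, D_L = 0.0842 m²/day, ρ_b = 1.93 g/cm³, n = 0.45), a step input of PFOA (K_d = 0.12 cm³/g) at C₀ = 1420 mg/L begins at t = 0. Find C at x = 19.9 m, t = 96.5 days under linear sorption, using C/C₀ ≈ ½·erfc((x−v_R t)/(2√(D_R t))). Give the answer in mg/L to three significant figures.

1250 mg/L

Retardation factor R = 1 + ρ_b·K_d/n = 1 + 1.93 × 0.12/0.45 = 1.515.
Sorption retards both mechanisms: v_R = v/R = 0.2462 m/day, D_R = D/R = 0.05558 m²/day.
v_R·t = 0.2462 × 96.5 = 23.7583 m; 2√(D_R t) = 4.632 m; argument = (19.9 − 23.7583)/4.632 = -0.8330.
C = C₀ × ½·erfc(-0.8330) = 1420 × 0.8806 = 1250 mg/L.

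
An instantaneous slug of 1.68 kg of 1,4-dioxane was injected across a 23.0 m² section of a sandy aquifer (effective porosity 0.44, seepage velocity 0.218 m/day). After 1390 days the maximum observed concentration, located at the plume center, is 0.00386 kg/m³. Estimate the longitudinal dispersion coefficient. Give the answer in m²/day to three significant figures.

At the plume center C_max = M/(n_e·A·√(4πDt)), so D = M²/(4πt·(n_e·A·C_max)²).
n_e·A·C_max = 0.44 × 23.0 × 0.00386 = 0.03906 kg/m.
D = 1.68²/(4π × 1390 × 0.03906²) = 0.106 m²/day.

0.106 m²/day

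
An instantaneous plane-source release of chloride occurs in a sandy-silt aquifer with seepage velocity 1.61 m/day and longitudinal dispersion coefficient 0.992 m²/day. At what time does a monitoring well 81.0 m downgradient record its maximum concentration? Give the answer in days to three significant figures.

49.9 days

For the 1D instantaneous-source solution, setting ∂C/∂t = 0 at fixed x gives v²t² + 2Dt − x² = 0, so t = (√(D² + v²x²) − D)/v².
√(D² + v²x²) = √(0.992² + 1.61² × 81.0²) = 130.4; v² = 2.5921.
t = (130.4 − 0.992)/2.5921 = 49.9 days (vs. the pure-advection estimate x/v = 50.3 d).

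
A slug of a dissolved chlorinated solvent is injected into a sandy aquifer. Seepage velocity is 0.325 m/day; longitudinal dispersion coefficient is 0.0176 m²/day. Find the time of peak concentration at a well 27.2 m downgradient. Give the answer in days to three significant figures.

For the 1D instantaneous-source solution, setting ∂C/∂t = 0 at fixed x gives v²t² + 2Dt − x² = 0, so t = (√(D² + v²x²) − D)/v².
√(D² + v²x²) = √(0.0176² + 0.325² × 27.2²) = 8.840; v² = 0.105625.
t = (8.840 − 0.0176)/0.105625 = 83.5 days (vs. the pure-advection estimate x/v = 83.7 d).

83.5 days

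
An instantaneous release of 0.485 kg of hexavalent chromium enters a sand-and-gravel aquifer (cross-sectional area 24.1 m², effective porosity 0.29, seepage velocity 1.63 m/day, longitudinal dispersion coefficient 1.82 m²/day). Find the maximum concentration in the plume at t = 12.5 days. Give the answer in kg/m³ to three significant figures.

0.00410 kg/m³

The peak of an instantaneous 1D plume sits at x = vt; there the Gaussian factor is 1 and C_max = M/(n_e·A·√(4πDt)), where n_e·A is the pore area the mass is dissolved in.
√(4πDt) = √(4π × 1.82 × 12.5) = 16.91 m, so C_max = 0.485/(0.29 × 24.1 × 16.91) = 0.00410 kg/m³.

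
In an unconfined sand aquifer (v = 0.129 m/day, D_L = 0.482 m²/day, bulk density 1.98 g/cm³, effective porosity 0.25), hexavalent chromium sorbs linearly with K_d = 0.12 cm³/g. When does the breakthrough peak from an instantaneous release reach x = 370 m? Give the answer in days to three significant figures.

Retardation factor R = 1 + ρ_b·K_d/n = 1 + 1.98 × 0.12/0.25 = 1.950.
Sorption retards both mechanisms: v_R = v/R = 0.06615 m/day, D_R = D/R = 0.2472 m²/day.
Peak time from v_R²t² + 2D_R t − x² = 0: t = (√(D_R² + v_R²x²) − D_R)/v_R².
√(D_R² + v_R²x²) = √(0.2472² + 0.06615² × 370²) = 24.48; v_R² = 0.004376.
t = (24.48 − 0.2472)/0.004376 = 5540 days.

5540 days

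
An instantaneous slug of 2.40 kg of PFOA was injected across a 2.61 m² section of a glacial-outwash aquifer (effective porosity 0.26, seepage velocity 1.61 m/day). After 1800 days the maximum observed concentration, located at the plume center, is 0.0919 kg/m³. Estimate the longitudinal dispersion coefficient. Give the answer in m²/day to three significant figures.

0.0655 m²/day

At the plume center C_max = M/(n_e·A·√(4πDt)), so D = M²/(4πt·(n_e·A·C_max)²).
n_e·A·C_max = 0.26 × 2.61 × 0.0919 = 0.06236 kg/m.
D = 2.40²/(4π × 1800 × 0.06236²) = 0.0655 m²/day.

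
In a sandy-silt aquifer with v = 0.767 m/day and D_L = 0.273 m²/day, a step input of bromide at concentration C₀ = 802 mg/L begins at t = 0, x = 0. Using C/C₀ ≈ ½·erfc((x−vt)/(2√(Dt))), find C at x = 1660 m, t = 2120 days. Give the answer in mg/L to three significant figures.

128 mg/L

For a continuous step input, C/C₀ ≈ ½·erfc((x−vt)/(2√(Dt))).
vt = 0.767 × 2120 = 1626.04 m and 2√(Dt) = 2√(0.273 × 2120) = 48.11 m.
Argument (x−vt)/(2√(Dt)) = (1660 − 1626.04)/48.11 = 0.7059; ½·erfc(0.7059) = 0.1591.
C = 802 × 0.1591 = 128 mg/L.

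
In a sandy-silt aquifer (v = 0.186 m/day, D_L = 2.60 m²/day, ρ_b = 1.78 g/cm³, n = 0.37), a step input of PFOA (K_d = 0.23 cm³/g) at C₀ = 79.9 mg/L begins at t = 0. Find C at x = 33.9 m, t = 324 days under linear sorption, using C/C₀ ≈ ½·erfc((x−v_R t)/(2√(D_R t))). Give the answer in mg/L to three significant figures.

34.0 mg/L

Retardation factor R = 1 + ρ_b·K_d/n = 1 + 1.78 × 0.23/0.37 = 2.106.
Sorption retards both mechanisms: v_R = v/R = 0.08832 m/day, D_R = D/R = 1.235 m²/day.
v_R·t = 0.08832 × 324 = 28.61568 m; 2√(D_R t) = 40.01 m; argument = (33.9 − 28.61568)/40.01 = 0.1321.
C = C₀ × ½·erfc(0.1321) = 79.9 × 0.4259 = 34.0 mg/L.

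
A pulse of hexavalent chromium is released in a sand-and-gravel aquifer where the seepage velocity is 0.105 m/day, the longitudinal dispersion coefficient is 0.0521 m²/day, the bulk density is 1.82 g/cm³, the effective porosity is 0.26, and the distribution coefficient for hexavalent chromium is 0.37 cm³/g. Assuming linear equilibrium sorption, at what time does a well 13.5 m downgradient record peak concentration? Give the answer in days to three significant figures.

445 days

Retardation factor R = 1 + ρ_b·K_d/n = 1 + 1.82 × 0.37/0.26 = 3.590.
Sorption retards both mechanisms: v_R = v/R = 0.02925 m/day, D_R = D/R = 0.01451 m²/day.
Peak time from v_R²t² + 2D_R t − x² = 0: t = (√(D_R² + v_R²x²) − D_R)/v_R².
√(D_R² + v_R²x²) = √(0.01451² + 0.02925² × 13.5²) = 0.3951; v_R² = 0.0008556.
t = (0.3951 − 0.01451)/0.0008556 = 445 days.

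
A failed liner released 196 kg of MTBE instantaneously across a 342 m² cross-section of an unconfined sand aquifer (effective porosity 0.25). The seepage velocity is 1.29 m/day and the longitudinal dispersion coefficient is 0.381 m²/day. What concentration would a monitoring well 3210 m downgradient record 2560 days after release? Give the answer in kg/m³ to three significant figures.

0.00232 kg/m³

For an instantaneous plane source, C(x,t) = M/(n_e·A·√(4πDt)) · exp(−(x−vt)²/(4Dt)), with n_e·A the pore (flow) area.
Plume center vt = 1.29 × 2560 = 3302.4 m, so the well at 3210 m is 92.4 m upgradient of the peak.
√(4πDt) = 110.7 m, giving peak height M/(n_e·A·√(4πDt)) = 196/(0.25 × 342 × 110.7) = 0.02071 kg/m³.
(x−vt)²/(4Dt) = (-92.4)²/(4 × 0.381 × 2560) = 2.188; exp(−2.188) = 0.1121.
C = 0.02071 × 0.1121 = 0.00232 kg/m³.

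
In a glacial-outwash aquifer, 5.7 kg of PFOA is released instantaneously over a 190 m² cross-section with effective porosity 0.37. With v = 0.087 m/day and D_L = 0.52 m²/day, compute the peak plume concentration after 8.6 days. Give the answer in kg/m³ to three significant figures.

0.0108 kg/m³

The peak of an instantaneous 1D plume sits at x = vt; there the Gaussian factor is 1 and C_max = M/(n_e·A·√(4πDt)), where n_e·A is the pore area the mass is dissolved in.
√(4πDt) = √(4π × 0.52 × 8.6) = 7.496 m, so C_max = 5.7/(0.37 × 190 × 7.496) = 0.0108 kg/m³.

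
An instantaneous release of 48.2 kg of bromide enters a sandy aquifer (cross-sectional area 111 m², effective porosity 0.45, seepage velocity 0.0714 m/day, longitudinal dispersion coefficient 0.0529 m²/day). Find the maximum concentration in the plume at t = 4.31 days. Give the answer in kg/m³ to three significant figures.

0.570 kg/m³

The peak of an instantaneous 1D plume sits at x = vt; there the Gaussian factor is 1 and C_max = M/(n_e·A·√(4πDt)), where n_e·A is the pore area the mass is dissolved in.
√(4πDt) = √(4π × 0.0529 × 4.31) = 1.693 m, so C_max = 48.2/(0.45 × 111 × 1.693) = 0.570 kg/m³.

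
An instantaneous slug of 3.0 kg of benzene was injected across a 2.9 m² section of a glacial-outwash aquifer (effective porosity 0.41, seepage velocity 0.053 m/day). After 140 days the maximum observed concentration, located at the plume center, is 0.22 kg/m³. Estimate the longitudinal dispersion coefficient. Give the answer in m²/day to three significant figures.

0.0748 m²/day

At the plume center C_max = M/(n_e·A·√(4πDt)), so D = M²/(4πt·(n_e·A·C_max)²).
n_e·A·C_max = 0.41 × 2.9 × 0.22 = 0.2616 kg/m.
D = 3.0²/(4π × 140 × 0.2616²) = 0.0748 m²/day.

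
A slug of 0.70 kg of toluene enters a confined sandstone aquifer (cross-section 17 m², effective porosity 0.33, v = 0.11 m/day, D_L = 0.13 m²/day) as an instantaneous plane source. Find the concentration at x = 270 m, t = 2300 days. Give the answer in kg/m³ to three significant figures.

0.00160 kg/m³

For an instantaneous plane source, C(x,t) = M/(n_e·A·√(4πDt)) · exp(−(x−vt)²/(4Dt)), with n_e·A the pore (flow) area.
Plume center vt = 0.11 × 2300 = 253 m, so the well at 270 m is 17 m downgradient of the peak.
√(4πDt) = 61.30 m, giving peak height M/(n_e·A·√(4πDt)) = 0.70/(0.33 × 17 × 61.30) = 0.002036 kg/m³.
(x−vt)²/(4Dt) = (17)²/(4 × 0.13 × 2300) = 0.2416; exp(−0.2416) = 0.7854.
C = 0.002036 × 0.7854 = 0.00160 kg/m³.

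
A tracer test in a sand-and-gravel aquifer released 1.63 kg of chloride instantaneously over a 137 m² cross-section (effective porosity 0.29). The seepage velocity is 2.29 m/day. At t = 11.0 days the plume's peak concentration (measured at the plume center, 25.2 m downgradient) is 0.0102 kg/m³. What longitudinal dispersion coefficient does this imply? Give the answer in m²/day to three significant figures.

0.117 m²/day

At the plume center C_max = M/(n_e·A·√(4πDt)), so D = M²/(4πt·(n_e·A·C_max)²).
n_e·A·C_max = 0.29 × 137 × 0.0102 = 0.4052 kg/m.
D = 1.63²/(4π × 11.0 × 0.4052²) = 0.117 m²/day.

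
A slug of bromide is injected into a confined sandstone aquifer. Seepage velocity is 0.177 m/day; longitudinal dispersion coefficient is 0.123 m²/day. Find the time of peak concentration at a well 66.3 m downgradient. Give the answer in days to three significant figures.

For the 1D instantaneous-source solution, setting ∂C/∂t = 0 at fixed x gives v²t² + 2Dt − x² = 0, so t = (√(D² + v²x²) − D)/v².
√(D² + v²x²) = √(0.123² + 0.177² × 66.3²) = 11.74; v² = 0.031329.
t = (11.74 − 0.123)/0.031329 = 371 days (vs. the pure-advection estimate x/v = 375 d).

371 days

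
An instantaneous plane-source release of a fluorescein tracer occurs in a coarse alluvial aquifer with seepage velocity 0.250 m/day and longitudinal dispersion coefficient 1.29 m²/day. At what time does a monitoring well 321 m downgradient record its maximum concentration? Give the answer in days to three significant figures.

For the 1D instantaneous-source solution, setting ∂C/∂t = 0 at fixed x gives v²t² + 2Dt − x² = 0, so t = (√(D² + v²x²) − D)/v².
√(D² + v²x²) = √(1.29² + 0.250² × 321²) = 80.26; v² = 0.0625.
t = (80.26 − 1.29)/0.0625 = 1260 days (vs. the pure-advection estimate x/v = 1280 d).

1260 days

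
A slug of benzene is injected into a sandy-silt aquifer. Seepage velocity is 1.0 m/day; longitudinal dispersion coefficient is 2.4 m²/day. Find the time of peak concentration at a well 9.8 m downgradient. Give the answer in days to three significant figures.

7.69 days

For the 1D instantaneous-source solution, setting ∂C/∂t = 0 at fixed x gives v²t² + 2Dt − x² = 0, so t = (√(D² + v²x²) − D)/v².
√(D² + v²x²) = √(2.4² + 1.0² × 9.8²) = 10.09; v² = 1.
t = (10.09 − 2.4)/1 = 7.69 days (vs. the pure-advection estimate x/v = 9.80 d).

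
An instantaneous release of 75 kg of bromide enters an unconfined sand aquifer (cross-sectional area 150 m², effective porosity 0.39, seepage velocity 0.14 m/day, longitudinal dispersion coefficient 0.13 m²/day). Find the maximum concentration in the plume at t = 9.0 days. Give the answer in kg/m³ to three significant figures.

The peak of an instantaneous 1D plume sits at x = vt; there the Gaussian factor is 1 and C_max = M/(n_e·A·√(4πDt)), where n_e·A is the pore area the mass is dissolved in.
√(4πDt) = √(4π × 0.13 × 9.0) = 3.834 m, so C_max = 75/(0.39 × 150 × 3.834) = 0.334 kg/m³.

0.334 kg/m³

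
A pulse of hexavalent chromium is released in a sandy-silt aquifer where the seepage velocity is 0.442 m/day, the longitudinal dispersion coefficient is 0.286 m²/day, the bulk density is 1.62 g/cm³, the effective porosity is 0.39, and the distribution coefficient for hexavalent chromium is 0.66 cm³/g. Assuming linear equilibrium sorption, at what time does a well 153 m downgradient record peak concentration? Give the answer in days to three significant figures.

1290 days

Retardation factor R = 1 + ρ_b·K_d/n = 1 + 1.62 × 0.66/0.39 = 3.742.
Sorption retards both mechanisms: v_R = v/R = 0.1181 m/day, D_R = D/R = 0.07643 m²/day.
Peak time from v_R²t² + 2D_R t − x² = 0: t = (√(D_R² + v_R²x²) − D_R)/v_R².
√(D_R² + v_R²x²) = √(0.07643² + 0.1181² × 153²) = 18.07; v_R² = 0.01395.
t = (18.07 − 0.07643)/0.01395 = 1290 days.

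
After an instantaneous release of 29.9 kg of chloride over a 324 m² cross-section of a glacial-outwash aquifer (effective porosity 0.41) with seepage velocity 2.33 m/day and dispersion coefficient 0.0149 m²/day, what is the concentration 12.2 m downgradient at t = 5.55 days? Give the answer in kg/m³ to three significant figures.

0.0438 kg/m³

For an instantaneous plane source, C(x,t) = M/(n_e·A·√(4πDt)) · exp(−(x−vt)²/(4Dt)), with n_e·A the pore (flow) area.
Plume center vt = 2.33 × 5.55 = 12.9315 m, so the well at 12.2 m is 0.7315 m upgradient of the peak.
√(4πDt) = 1.019 m, giving peak height M/(n_e·A·√(4πDt)) = 29.9/(0.41 × 324 × 1.019) = 0.2209 kg/m³.
(x−vt)²/(4Dt) = (-0.7315)²/(4 × 0.0149 × 5.55) = 1.618; exp(−1.618) = 0.1983.
C = 0.2209 × 0.1983 = 0.0438 kg/m³.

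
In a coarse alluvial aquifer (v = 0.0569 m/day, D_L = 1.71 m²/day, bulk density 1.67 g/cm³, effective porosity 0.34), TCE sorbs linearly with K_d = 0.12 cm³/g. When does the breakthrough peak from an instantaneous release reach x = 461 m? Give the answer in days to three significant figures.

12100 days

Retardation factor R = 1 + ρ_b·K_d/n = 1 + 1.67 × 0.12/0.34 = 1.589.
Sorption retards both mechanisms: v_R = v/R = 0.03581 m/day, D_R = D/R = 1.076 m²/day.
Peak time from v_R²t² + 2D_R t − x² = 0: t = (√(D_R² + v_R²x²) − D_R)/v_R².
√(D_R² + v_R²x²) = √(1.076² + 0.03581² × 461²) = 16.54; v_R² = 0.001282.
t = (16.54 − 1.076)/0.001282 = 12100 days.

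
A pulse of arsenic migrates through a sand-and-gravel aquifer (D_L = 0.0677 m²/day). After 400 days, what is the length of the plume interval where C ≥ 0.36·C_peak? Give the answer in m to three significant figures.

The plume is Gaussian with σ = √(2Dt) = √(2 × 0.0677 × 400) = 7.359 m.
C/C_peak = exp(−Δx²/(2σ²)) = 0.36 ⇒ Δx = σ·√(−2 ln 0.36) = 7.359 × 1.429 = 10.52 m.
Width = 2Δx = 21.0 m.

21.0 m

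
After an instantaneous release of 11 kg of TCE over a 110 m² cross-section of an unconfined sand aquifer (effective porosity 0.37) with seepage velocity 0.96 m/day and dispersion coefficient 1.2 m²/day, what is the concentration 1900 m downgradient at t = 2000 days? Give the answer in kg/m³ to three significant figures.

For an instantaneous plane source, C(x,t) = M/(n_e·A·√(4πDt)) · exp(−(x−vt)²/(4Dt)), with n_e·A the pore (flow) area.
Plume center vt = 0.96 × 2000 = 1920 m, so the well at 1900 m is 20 m upgradient of the peak.
√(4πDt) = 173.7 m, giving peak height M/(n_e·A·√(4πDt)) = 11/(0.37 × 110 × 173.7) = 0.001556 kg/m³.
(x−vt)²/(4Dt) = (-20)²/(4 × 1.2 × 2000) = 0.04167; exp(−0.04167) = 0.9592.
C = 0.001556 × 0.9592 = 0.00149 kg/m³.

0.00149 kg/m³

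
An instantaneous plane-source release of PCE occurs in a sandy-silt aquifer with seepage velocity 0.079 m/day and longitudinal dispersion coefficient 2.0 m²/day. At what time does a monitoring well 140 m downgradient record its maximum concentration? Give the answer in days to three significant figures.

For the 1D instantaneous-source solution, setting ∂C/∂t = 0 at fixed x gives v²t² + 2Dt − x² = 0, so t = (√(D² + v²x²) − D)/v².
√(D² + v²x²) = √(2.0² + 0.079² × 140²) = 11.24; v² = 0.006241.
t = (11.24 − 2.0)/0.006241 = 1480 days (vs. the pure-advection estimate x/v = 1770 d).

1480 days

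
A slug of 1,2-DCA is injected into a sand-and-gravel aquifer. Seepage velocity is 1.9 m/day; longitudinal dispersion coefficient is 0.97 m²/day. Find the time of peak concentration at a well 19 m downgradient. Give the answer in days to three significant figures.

For the 1D instantaneous-source solution, setting ∂C/∂t = 0 at fixed x gives v²t² + 2Dt − x² = 0, so t = (√(D² + v²x²) − D)/v².
√(D² + v²x²) = √(0.97² + 1.9² × 19²) = 36.11; v² = 3.61.
t = (36.11 − 0.97)/3.61 = 9.73 days (vs. the pure-advection estimate x/v = 10.0 d).

9.73 days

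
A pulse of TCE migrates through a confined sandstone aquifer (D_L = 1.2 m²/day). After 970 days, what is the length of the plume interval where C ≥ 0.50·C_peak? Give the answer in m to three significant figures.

114 m

The plume is Gaussian with σ = √(2Dt) = √(2 × 1.2 × 970) = 48.25 m.
C/C_peak = exp(−Δx²/(2σ²)) = 0.50 ⇒ Δx = σ·√(−2 ln 0.50) = 48.25 × 1.177 = 56.79 m.
Width = 2Δx = 114 m.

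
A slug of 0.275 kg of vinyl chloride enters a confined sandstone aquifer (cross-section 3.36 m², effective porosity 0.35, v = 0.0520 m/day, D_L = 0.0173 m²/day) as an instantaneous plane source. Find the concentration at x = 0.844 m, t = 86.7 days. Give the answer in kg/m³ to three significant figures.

0.00575 kg/m³

For an instantaneous plane source, C(x,t) = M/(n_e·A·√(4πDt)) · exp(−(x−vt)²/(4Dt)), with n_e·A the pore (flow) area.
Plume center vt = 0.0520 × 86.7 = 4.5084 m, so the well at 0.844 m is 3.6644 m upgradient of the peak.
√(4πDt) = 4.341 m, giving peak height M/(n_e·A·√(4πDt)) = 0.275/(0.35 × 3.36 × 4.341) = 0.05387 kg/m³.
(x−vt)²/(4Dt) = (-3.6644)²/(4 × 0.0173 × 86.7) = 2.238; exp(−2.238) = 0.1067.
C = 0.05387 × 0.1067 = 0.00575 kg/m³.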